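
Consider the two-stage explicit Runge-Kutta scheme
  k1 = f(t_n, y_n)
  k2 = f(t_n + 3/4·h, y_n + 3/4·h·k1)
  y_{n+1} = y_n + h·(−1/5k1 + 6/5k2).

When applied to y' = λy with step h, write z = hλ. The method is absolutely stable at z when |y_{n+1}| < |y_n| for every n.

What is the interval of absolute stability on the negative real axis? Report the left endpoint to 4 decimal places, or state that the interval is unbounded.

With y'=λy (z=hλ):
  k1=λy_n ⇒ h·k1=z·y_n;  k2=λ(1+3/4z)y_n ⇒ h·k2=z(1+3/4z)y_n
  y_{n+1}/y_n = 1 − 1/5z + 6/5z(1+3/4z) = 1 + z + 9/10z²
  so R(z) = 1 + z + 9/10z².

Find x<0 with |R(x)|<1.
x=-0.92: |R|=0.8418
R=1: x+9/10x²=0 ⇒ x=−10/9=-1.1111; min R=1−1/(4·9/10)=0.7222>−1
Confirm numerically:
  x=-0.903: |R|=0.83087 <1
  x=-0.780: |R|=0.76756 <1
  x=-0.745: |R|=0.75452 <1
  x=-0.664: |R|=0.73281 <1
  x=-1.623: |R|=1.74772 >1
  x=-1.484: |R|=1.49803 >1
Interval (-1.1111, 0).

(-1.1111, 0).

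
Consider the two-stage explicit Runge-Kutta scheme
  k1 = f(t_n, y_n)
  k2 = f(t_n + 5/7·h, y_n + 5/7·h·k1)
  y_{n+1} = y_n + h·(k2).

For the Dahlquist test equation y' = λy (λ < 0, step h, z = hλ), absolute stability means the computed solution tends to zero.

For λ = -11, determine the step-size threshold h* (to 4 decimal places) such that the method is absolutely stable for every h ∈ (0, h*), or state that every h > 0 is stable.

(-1.4000,0); λ=-11 ⇒ h* = (7/5)/11 = 0.1273.

Set f=λy, z=hλ:
  k1=λy_n ⇒ h·k1=z·y_n;  k2=λ(1+5/7z)y_n ⇒ h·k2=z(1+5/7z)y_n
  y_{n+1}/y_n = 1 + z(1+5/7z) = 1 + z + 5/7z²
  R(z) = 1 + z + 5/7z².

Solve |R(x)|<1 on ℝ⁻.
x=-1.42: |R|=1.0203
R=1: x+5/7x²=0 ⇒ x=−7/5=-1.4000; min R=1−1/(4·5/7)=0.6500>−1
Confirm numerically:
  x=-1.148: |R|=0.79336 <1
  x=-0.599: |R|=0.65729 <1
  x=-0.576: |R|=0.66098 <1
  x=-1.778: |R|=1.48006 >1
  x=-1.641: |R|=1.28249 >1
Interval (-1.4000, 0).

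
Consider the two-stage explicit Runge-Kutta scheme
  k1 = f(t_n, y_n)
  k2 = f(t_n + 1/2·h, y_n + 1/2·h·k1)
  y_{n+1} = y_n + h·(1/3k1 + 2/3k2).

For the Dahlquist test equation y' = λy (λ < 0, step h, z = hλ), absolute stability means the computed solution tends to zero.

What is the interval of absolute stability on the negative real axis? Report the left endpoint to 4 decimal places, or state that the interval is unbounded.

z∈(-3.0000,0).

Test eqn y'=λy, z=hλ:
  k1=λy_n ⇒ h·k1=z·y_n;  k2=λ(1+1/2z)y_n ⇒ h·k2=z(1+1/2z)y_n
  y_{n+1}/y_n = 1 + 1/3z + 2/3z(1+1/2z) = 1 + z + 1/3z²
  Hence R(z) = 1 + z + 1/3z².

Boundary: |R(x)|=1, x<0.
x=-1.17: |R|=0.2863
R=1: x+1/3x²=0 ⇒ x=−3=-3.0000; min R=1−1/(4·1/3)=0.2500>−1
Confirm numerically:
  x=-2.961: |R|=0.96151 <1
  x=-2.959: |R|=0.95956 <1
  x=-2.843: |R|=0.85122 <1
  x=-2.030: |R|=0.34363 <1
  x=-3.411: |R|=1.46731 >1
  x=-3.273: |R|=1.29784 >1
  x=-3.190: |R|=1.20203 >1
Interval (-3.0000, 0).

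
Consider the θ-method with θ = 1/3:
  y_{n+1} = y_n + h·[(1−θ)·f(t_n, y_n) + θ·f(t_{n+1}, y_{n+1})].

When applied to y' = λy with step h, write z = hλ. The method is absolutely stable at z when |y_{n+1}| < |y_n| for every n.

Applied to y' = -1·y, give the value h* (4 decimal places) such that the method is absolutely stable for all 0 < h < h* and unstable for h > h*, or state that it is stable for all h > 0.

Set f=λy, z=hλ:
  y_{n+1} = y_n + z·[2/3·y_n + 1/3·y_{n+1}] ⇒ (1 − 1/3z)y_{n+1} = (1 + 2/3z)y_n
  Hence R(z) = (1 + 2/3z)/(1 − 1/3z).

Find x<0 with |R(x)|<1.
x=-1.18: |R|=0.1531
R=−1: 1+2/3x = −1+1/3x ⇒ -1/3x=2 ⇒ x=2/(-1/3)=-6.0000
Confirm numerically:
  x=-5.862: |R|=0.98443 <1
  x=-3.825: |R|=0.68132 <1
  x=-2.975: |R|=0.49372 <1
  x=-6.246: |R|=1.02661 >1
  x=-6.063: |R|=1.00695 >1
Stable set (-6.0000, 0).

(-6.0000,0); λ=-1 ⇒ h* = (6)/1 = 6.0000.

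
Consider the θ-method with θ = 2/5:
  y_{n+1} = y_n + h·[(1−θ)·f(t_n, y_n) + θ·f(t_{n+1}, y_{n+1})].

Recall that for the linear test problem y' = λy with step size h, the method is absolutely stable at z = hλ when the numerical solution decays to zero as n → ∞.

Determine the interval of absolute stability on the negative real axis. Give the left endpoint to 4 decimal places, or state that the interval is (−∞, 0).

Set f=λy, z=hλ:
  y_{n+1} = y_n + z·[3/5·y_n + 2/5·y_{n+1}] ⇒ (1 − 2/5z)y_{n+1} = (1 + 3/5z)y_n
  R(z) = (1 + 3/5z)/(1 − 2/5z).

Find x<0 with |R(x)|<1.
x=-1.31: |R|=0.1404
R=−1: 1+3/5x = −1+2/5x ⇒ -1/5x=2 ⇒ x=2/(-1/5)=-10.0000
Confirm numerically:
  x=-9.425: |R|=0.97589 <1
  x=-7.924: |R|=0.90042 <1
  x=-7.123: |R|=0.85051 <1
  x=-4.833: |R|=0.64769 <1
  x=-10.384: |R|=1.01490 >1
  x=-10.287: |R|=1.01122 >1
  x=-10.221: |R|=1.00869 >1
So |R|<1 on (-10.0000, 0).

(-10.0000, 0).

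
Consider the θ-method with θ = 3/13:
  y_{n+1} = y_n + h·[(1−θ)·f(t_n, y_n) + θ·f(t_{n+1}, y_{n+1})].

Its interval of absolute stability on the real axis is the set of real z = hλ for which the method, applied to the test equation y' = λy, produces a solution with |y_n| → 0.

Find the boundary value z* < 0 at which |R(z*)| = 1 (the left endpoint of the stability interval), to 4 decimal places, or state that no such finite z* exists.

With y'=λy (z=hλ):
  y_{n+1} = y_n + z·[10/13·y_n + 3/13·y_{n+1}] ⇒ (1 − 3/13z)y_{n+1} = (1 + 10/13z)y_n
  Hence R(z) = (1 + 10/13z)/(1 − 3/13z).

Boundary: |R(x)|=1, x<0.
x=-0.39: |R|=0.6422
R=−1: 1+10/13x = −1+3/13x ⇒ -7/13x=2 ⇒ x=2/(-7/13)=-3.7143
Confirm numerically:
  x=-3.556: |R|=0.95319 <1
  x=-3.439: |R|=0.91736 <1
  x=-2.706: |R|=0.66578 <1
  x=-2.568: |R|=0.61244 <1
  x=-4.132: |R|=1.11514 >1
  x=-3.895: |R|=1.05125 >1
  x=-3.785: |R|=1.02032 >1
Interval (-3.7143, 0).

z* = -3.7143.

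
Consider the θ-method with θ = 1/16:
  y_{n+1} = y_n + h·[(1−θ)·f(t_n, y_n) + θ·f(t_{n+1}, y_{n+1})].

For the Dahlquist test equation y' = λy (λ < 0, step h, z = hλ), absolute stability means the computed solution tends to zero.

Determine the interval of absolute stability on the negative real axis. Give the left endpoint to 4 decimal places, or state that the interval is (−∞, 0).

With y'=λy (z=hλ):
  y_{n+1} = y_n + z·[15/16·y_n + 1/16·y_{n+1}] ⇒ (1 − 1/16z)y_{n+1} = (1 + 15/16z)y_n
  R(z) = (1 + 15/16z)/(1 − 1/16z).

Boundary: |R(x)|=1, x<0.
x=-1.54: |R|=0.4048
R=−1: 1+15/16x = −1+1/16x ⇒ -7/8x=2 ⇒ x=2/(-7/8)=-2.2857
Confirm numerically:
  x=-1.141: |R|=0.06505 <1
  x=-1.110: |R|=0.03799 <1
  x=-0.985: |R|=0.07212 <1
  x=-2.875: |R|=1.43709 >1
  x=-2.777: |R|=1.36630 >1
  x=-2.336: |R|=1.03839 >1
So |R|<1 on (-2.2857, 0).

z∈(-2.2857,0).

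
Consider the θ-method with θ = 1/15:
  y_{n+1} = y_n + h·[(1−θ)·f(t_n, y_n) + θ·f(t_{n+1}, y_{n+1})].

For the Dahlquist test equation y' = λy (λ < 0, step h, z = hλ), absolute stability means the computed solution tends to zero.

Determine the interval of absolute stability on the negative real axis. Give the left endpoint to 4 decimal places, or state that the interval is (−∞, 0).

Set f=λy, z=hλ:
  y_{n+1} = y_n + z·[14/15·y_n + 1/15·y_{n+1}] ⇒ (1 − 1/15z)y_{n+1} = (1 + 14/15z)y_n
  so R(z) = (1 + 14/15z)/(1 − 1/15z).

Solve |R(x)|<1 on ℝ⁻.
x=-1.71: |R|=0.5350
R=−1: 1+14/15x = −1+1/15x ⇒ -13/15x=2 ⇒ x=2/(-13/15)=-2.3077
Confirm numerically:
  x=-2.202: |R|=0.92013 <1
  x=-2.172: |R|=0.89727 <1
  x=-1.846: |R|=0.64371 <1
  x=-1.473: |R|=0.34129 <1
  x=-2.518: |R|=1.15607 >1
  x=-2.486: |R|=1.13256 >1
  x=-2.470: |R|=1.12078 >1
Interval (-2.3077, 0).

(-2.3077, 0).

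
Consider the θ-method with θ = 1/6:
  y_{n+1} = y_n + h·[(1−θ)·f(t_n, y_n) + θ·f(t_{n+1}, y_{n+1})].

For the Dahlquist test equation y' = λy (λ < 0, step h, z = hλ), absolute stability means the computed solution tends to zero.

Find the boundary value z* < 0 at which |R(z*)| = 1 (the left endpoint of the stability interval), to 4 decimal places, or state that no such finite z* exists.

On y'=λy, z=hλ:
  y_{n+1} = y_n + z·[5/6·y_n + 1/6·y_{n+1}] ⇒ (1 − 1/6z)y_{n+1} = (1 + 5/6z)y_n
  so R(z) = (1 + 5/6z)/(1 − 1/6z).

Need |R(x)|<1, x<0.
x=-1.45: |R|=0.1678
R=−1: 1+5/6x = −1+1/6x ⇒ -2/3x=2 ⇒ x=2/(-2/3)=-3.0000
Confirm numerically:
  x=-2.838: |R|=0.92668 <1
  x=-2.063: |R|=0.53516 <1
  x=-2.024: |R|=0.51346 <1
  x=-1.727: |R|=0.34101 <1
  x=-3.542: |R|=1.22721 >1
  x=-3.508: |R|=1.21371 >1
So |R|<1 on (-3.0000, 0).

z* = -3.0000.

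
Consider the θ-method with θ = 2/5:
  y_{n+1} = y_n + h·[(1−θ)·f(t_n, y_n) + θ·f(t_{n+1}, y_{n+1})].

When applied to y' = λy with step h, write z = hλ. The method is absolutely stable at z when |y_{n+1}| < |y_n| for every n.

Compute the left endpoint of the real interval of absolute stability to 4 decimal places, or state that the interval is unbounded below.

On y'=λy, z=hλ:
  y_{n+1} = y_n + z·[3/5·y_n + 2/5·y_{n+1}] ⇒ (1 − 2/5z)y_{n+1} = (1 + 3/5z)y_n
  so R(z) = (1 + 3/5z)/(1 − 2/5z).

Solve |R(x)|<1 on ℝ⁻.
x=-1.5: |R|=0.0625
R=−1: 1+3/5x = −1+2/5x ⇒ -1/5x=2 ⇒ x=2/(-1/5)=-10.0000
Confirm numerically:
  x=-8.311: |R|=0.92189 <1
  x=-8.104: |R|=0.91060 <1
  x=-7.404: |R|=0.86894 <1
  x=-10.451: |R|=1.01741 >1
  x=-10.098: |R|=1.00389 >1
So |R|<1 on (-10.0000, 0).

z* = -10.0000.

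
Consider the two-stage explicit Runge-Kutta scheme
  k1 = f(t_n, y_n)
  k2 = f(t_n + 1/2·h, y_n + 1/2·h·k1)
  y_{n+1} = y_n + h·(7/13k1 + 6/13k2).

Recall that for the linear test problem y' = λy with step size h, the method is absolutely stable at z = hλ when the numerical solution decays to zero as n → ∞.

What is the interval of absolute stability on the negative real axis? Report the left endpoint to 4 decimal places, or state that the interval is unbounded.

On y'=λy, z=hλ:
  k1=λy_n ⇒ h·k1=z·y_n;  k2=λ(1+1/2z)y_n ⇒ h·k2=z(1+1/2z)y_n
  y_{n+1}/y_n = 1 + 7/13z + 6/13z(1+1/2z) = 1 + z + 3/13z²
  so R(z) = 1 + z + 3/13z².

Boundary: |R(x)|=1, x<0.
x=-1.7: |R|=0.0331
R=1: x+3/13x²=0 ⇒ x=−13/3=-4.3333; min R=1−1/(4·3/13)=-0.0833>−1
Confirm numerically:
  x=-3.603: |R|=0.39276 <1
  x=-2.262: |R|=0.08124 <1
  x=-1.915: |R|=0.06872 <1
  x=-4.914: |R|=1.65848 >1
  x=-4.564: |R|=1.24295 >1
Interval (-4.3333, 0).

z∈(-4.3333,0).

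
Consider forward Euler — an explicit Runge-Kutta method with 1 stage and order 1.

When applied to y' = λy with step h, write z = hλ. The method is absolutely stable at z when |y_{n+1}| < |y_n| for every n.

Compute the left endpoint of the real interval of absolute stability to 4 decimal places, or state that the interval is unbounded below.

On y'=λy, z=hλ:
  order 1, 1-stage ⇒ R(z)=1+z
  (e.g. R(-0.93)=0.07000, |R|=0.07000)

Solve |R(x)|<1 on ℝ⁻.
x=-0.93: |R|=0.0700
|R(-2.34)|=1.3400 |R(-2.06)|=1.0600 |R(-1.61)|=0.6100
Bisect:
  x_lo=-2.4928 |R|=1.4928  x_hi=-0.2781 |R|=0.7219
  mid=-1.38548 |R|=0.38548 →hi
  mid=-1.93916 |R|=0.93916 →hi
  mid=-2.21599 |R|=1.21599 →lo
  mid=-2.07757 |R|=1.07757 →lo
  mid=-2.00836 |R|=1.00836 →lo
  mid=-1.97376 |R|=0.97376 →hi
  mid=-1.99106 |R|=0.99106 →hi
  mid=-1.99971 |R|=0.99971 →hi
  ...
  [-2.00012,-1.99998] ⇒ x*=-2.0000
So |R|<1 on (-2.0000, 0).

z* = -2.0000.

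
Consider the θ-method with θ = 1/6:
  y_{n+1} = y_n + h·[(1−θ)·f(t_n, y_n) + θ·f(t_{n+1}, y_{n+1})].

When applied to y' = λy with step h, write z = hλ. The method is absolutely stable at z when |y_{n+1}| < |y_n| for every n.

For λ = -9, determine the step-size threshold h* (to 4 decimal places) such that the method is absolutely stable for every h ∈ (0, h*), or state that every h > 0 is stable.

Set f=λy, z=hλ:
  y_{n+1} = y_n + z·[5/6·y_n + 1/6·y_{n+1}] ⇒ (1 − 1/6z)y_{n+1} = (1 + 5/6z)y_n
  so R(z) = (1 + 5/6z)/(1 − 1/6z).

Boundary: |R(x)|=1, x<0.
x=-0.9: |R|=0.2174
R=−1: 1+5/6x = −1+1/6x ⇒ -2/3x=2 ⇒ x=2/(-2/3)=-3.0000
Confirm numerically:
  x=-2.426: |R|=0.72751 <1
  x=-2.226: |R|=0.62363 <1
  x=-2.011: |R|=0.50618 <1
  x=-1.316: |R|=0.07928 <1
  x=-3.588: |R|=1.24531 >1
  x=-3.553: |R|=1.23155 >1
  x=-3.108: |R|=1.04743 >1
So |R|<1 on (-3.0000, 0).

(-3.0000,0); λ=-9 ⇒ h* = (3)/9 = 0.3333.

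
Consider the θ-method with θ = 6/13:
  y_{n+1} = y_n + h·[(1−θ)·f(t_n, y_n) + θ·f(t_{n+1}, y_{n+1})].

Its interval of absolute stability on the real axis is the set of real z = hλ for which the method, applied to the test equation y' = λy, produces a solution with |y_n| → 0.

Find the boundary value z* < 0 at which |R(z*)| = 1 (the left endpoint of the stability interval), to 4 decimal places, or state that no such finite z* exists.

left endpoint -26.0000.

Set f=λy, z=hλ:
  y_{n+1} = y_n + z·[7/13·y_n + 6/13·y_{n+1}] ⇒ (1 − 6/13z)y_{n+1} = (1 + 7/13z)y_n
  Hence R(z) = (1 + 7/13z)/(1 − 6/13z).

Boundary: |R(x)|=1, x<0.
x=-0.35: |R|=0.6987
R=−1: 1+7/13x = −1+6/13x ⇒ -1/13x=2 ⇒ x=2/(-1/13)=-26.0000
Confirm numerically:
  x=-25.111: |R|=0.99457 <1
  x=-20.792: |R|=0.96219 <1
  x=-14.184: |R|=0.87956 <1
  x=-12.112: |R|=0.83789 <1
  x=-26.572: |R|=1.00332 >1
  x=-26.498: |R|=1.00290 >1
  x=-26.153: |R|=1.00090 >1
Stable set (-26.0000, 0).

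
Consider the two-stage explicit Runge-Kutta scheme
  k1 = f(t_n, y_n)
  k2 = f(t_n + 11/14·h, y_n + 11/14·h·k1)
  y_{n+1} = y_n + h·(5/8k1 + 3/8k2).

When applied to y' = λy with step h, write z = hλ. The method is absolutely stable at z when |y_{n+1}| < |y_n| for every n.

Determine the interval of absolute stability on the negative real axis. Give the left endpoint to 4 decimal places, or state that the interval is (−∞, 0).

(-3.3939, 0).

On y'=λy, z=hλ:
  k1=λy_n ⇒ h·k1=z·y_n;  k2=λ(1+11/14z)y_n ⇒ h·k2=z(1+11/14z)y_n
  y_{n+1}/y_n = 1 + 5/8z + 3/8z(1+11/14z) = 1 + z + 33/112z²
  ⇒ R(z) = 1 + z + 33/112z².

Find x<0 with |R(x)|<1.
x=-1.7: |R|=0.1515
R=1: x+33/112x²=0 ⇒ x=−112/33=-3.3939; min R=1−1/(4·33/112)=0.1515>−1
Confirm numerically:
  x=-3.330: |R|=0.93727 <1
  x=-3.068: |R|=0.70536 <1
  x=-2.707: |R|=0.45210 <1
  x=-2.444: |R|=0.31594 <1
  x=-3.883: |R|=1.55953 >1
  x=-3.829: |R|=1.49083 >1
Stable set (-3.3939, 0).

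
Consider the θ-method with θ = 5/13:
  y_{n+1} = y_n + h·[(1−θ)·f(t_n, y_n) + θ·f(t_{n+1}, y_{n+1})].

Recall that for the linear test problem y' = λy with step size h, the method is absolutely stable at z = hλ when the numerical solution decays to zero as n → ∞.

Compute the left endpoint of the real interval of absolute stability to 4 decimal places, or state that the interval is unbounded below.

z* = -8.6667.

With y'=λy (z=hλ):
  y_{n+1} = y_n + z·[8/13·y_n + 5/13·y_{n+1}] ⇒ (1 − 5/13z)y_{n+1} = (1 + 8/13z)y_n
  R(z) = (1 + 8/13z)/(1 − 5/13z).

Solve |R(x)|<1 on ℝ⁻.
x=-0.88: |R|=0.3425
R=−1: 1+8/13x = −1+5/13x ⇒ -3/13x=2 ⇒ x=2/(-3/13)=-8.6667
Confirm numerically:
  x=-8.186: |R|=0.97326 <1
  x=-5.570: |R|=0.77258 <1
  x=-3.765: |R|=0.53794 <1
  x=-3.585: |R|=0.50703 <1
  x=-8.959: |R|=1.01517 >1
  x=-8.764: |R|=1.00514 >1
Interval (-8.6667, 0).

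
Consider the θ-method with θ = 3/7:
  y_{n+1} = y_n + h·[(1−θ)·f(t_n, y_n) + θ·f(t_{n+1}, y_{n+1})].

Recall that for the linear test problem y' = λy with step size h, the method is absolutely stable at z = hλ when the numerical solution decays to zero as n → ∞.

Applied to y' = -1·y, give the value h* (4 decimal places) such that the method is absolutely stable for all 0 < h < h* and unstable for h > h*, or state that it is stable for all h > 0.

Test eqn y'=λy, z=hλ:
  y_{n+1} = y_n + z·[4/7·y_n + 3/7·y_{n+1}] ⇒ (1 − 3/7z)y_{n+1} = (1 + 4/7z)y_n
  ⇒ R(z) = (1 + 4/7z)/(1 − 3/7z).

Find x<0 with |R(x)|<1.
x=-1.32: |R|=0.1569
R=−1: 1+4/7x = −1+3/7x ⇒ -1/7x=2 ⇒ x=2/(-1/7)=-14.0000
Confirm numerically:
  x=-12.557: |R|=0.96770 <1
  x=-10.915: |R|=0.92238 <1
  x=-10.257: |R|=0.90090 <1
  x=-14.427: |R|=1.00849 >1
  x=-14.329: |R|=1.00658 >1
  x=-14.327: |R|=1.00654 >1
Stable set (-14.0000, 0).

(-14.0000,0); λ=-1 ⇒ h* = (14)/1 = 14.0000.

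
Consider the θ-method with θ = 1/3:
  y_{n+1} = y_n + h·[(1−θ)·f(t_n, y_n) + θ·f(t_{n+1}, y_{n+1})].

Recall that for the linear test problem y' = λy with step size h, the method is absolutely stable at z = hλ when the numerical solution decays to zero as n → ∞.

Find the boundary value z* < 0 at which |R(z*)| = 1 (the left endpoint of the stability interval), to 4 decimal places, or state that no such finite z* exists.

With y'=λy (z=hλ):
  y_{n+1} = y_n + z·[2/3·y_n + 1/3·y_{n+1}] ⇒ (1 − 1/3z)y_{n+1} = (1 + 2/3z)y_n
  so R(z) = (1 + 2/3z)/(1 − 1/3z).

Need |R(x)|<1, x<0.
x=-1.58: |R|=0.0349
R=−1: 1+2/3x = −1+1/3x ⇒ -1/3x=2 ⇒ x=2/(-1/3)=-6.0000
Confirm numerically:
  x=-5.444: |R|=0.93415 <1
  x=-4.705: |R|=0.83193 <1
  x=-3.519: |R|=0.61942 <1
  x=-3.249: |R|=0.55977 <1
  x=-6.383: |R|=1.04082 >1
  x=-6.303: |R|=1.03257 >1
  x=-6.233: |R|=1.02524 >1
Stable set (-6.0000, 0).

z* = -6.0000.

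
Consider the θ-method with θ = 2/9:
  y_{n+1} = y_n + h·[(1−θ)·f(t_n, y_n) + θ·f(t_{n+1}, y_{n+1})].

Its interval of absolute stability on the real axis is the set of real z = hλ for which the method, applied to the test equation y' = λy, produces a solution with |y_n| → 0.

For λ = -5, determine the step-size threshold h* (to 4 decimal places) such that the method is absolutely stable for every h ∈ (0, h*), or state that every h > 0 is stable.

Test eqn y'=λy, z=hλ:
  y_{n+1} = y_n + z·[7/9·y_n + 2/9·y_{n+1}] ⇒ (1 − 2/9z)y_{n+1} = (1 + 7/9z)y_n
  so R(z) = (1 + 7/9z)/(1 − 2/9z).

Find x<0 with |R(x)|<1.
x=-1.52: |R|=0.1362
R=−1: 1+7/9x = −1+2/9x ⇒ -5/9x=2 ⇒ x=2/(-5/9)=-3.6000
Confirm numerically:
  x=-3.130: |R|=0.84600 <1
  x=-3.107: |R|=0.83798 <1
  x=-3.029: |R|=0.81040 <1
  x=-1.817: |R|=0.29436 <1
  x=-4.071: |R|=1.13738 >1
  x=-4.034: |R|=1.12714 >1
Stable set (-3.6000, 0).

(-3.6000,0); λ=-5 ⇒ h* = (18/5)/5 = 0.7200.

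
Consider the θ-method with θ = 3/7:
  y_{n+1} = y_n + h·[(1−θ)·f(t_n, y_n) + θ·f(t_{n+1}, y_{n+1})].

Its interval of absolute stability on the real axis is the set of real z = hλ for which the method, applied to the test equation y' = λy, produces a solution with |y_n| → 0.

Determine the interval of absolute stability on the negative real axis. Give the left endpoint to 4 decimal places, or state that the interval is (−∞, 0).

(-14.0000, 0).

Set f=λy, z=hλ:
  y_{n+1} = y_n + z·[4/7·y_n + 3/7·y_{n+1}] ⇒ (1 − 3/7z)y_{n+1} = (1 + 4/7z)y_n
  ⇒ R(z) = (1 + 4/7z)/(1 − 3/7z).

Need |R(x)|<1, x<0.
x=-0.42: |R|=0.6441
R=−1: 1+4/7x = −1+3/7x ⇒ -1/7x=2 ⇒ x=2/(-1/7)=-14.0000
Confirm numerically:
  x=-12.008: |R|=0.95370 <1
  x=-7.831: |R|=0.79769 <1
  x=-6.041: |R|=0.68320 <1
  x=-14.553: |R|=1.01092 >1
  x=-14.091: |R|=1.00185 >1
Interval (-14.0000, 0).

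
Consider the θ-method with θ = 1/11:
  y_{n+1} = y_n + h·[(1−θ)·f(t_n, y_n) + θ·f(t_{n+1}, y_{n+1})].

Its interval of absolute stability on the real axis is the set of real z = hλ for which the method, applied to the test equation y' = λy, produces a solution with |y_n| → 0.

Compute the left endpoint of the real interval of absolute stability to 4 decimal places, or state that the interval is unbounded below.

z* = -2.4444.

On y'=λy, z=hλ:
  y_{n+1} = y_n + z·[10/11·y_n + 1/11·y_{n+1}] ⇒ (1 − 1/11z)y_{n+1} = (1 + 10/11z)y_n
  ⇒ R(z) = (1 + 10/11z)/(1 − 1/11z).

Need |R(x)|<1, x<0.
x=-1.65: |R|=0.4348
R=−1: 1+10/11x = −1+1/11x ⇒ -9/11x=2 ⇒ x=2/(-9/11)=-2.4444
Confirm numerically:
  x=-2.360: |R|=0.94311 <1
  x=-1.934: |R|=0.64481 <1
  x=-1.163: |R|=0.05180 <1
  x=-2.930: |R|=1.31371 >1
  x=-2.557: |R|=1.07472 >1
Stable set (-2.4444, 0).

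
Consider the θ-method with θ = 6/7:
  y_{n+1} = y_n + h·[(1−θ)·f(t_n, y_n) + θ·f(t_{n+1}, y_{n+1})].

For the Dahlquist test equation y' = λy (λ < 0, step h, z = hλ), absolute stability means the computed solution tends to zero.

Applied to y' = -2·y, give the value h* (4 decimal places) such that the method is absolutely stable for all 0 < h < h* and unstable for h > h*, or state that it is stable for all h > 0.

Set f=λy, z=hλ:
  y_{n+1} = y_n + z·[1/7·y_n + 6/7·y_{n+1}] ⇒ (1 − 6/7z)y_{n+1} = (1 + 1/7z)y_n
  R(z) = (1 + 1/7z)/(1 − 6/7z).

Boundary: |R(x)|=1, x<0.
x=-0.71: |R|=0.5586
x=-2: |R|=0.2632
x=-10: |R|=0.0448
x=-100: |R|=0.1532
θ=6/7≥1/2 ⇒ |1+1/7x|<|1−6/7x| ∀x<0 ⇒ stable on all of ℝ⁻.

interval (−∞, 0). Any h>0 works for λ=-2.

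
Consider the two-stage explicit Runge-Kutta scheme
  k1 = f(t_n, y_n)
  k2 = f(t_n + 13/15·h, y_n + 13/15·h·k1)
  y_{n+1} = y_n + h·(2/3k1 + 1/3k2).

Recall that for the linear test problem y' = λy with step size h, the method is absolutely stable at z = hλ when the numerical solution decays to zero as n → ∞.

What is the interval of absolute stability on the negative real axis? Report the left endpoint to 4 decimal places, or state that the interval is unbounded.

(-3.4615, 0).

With y'=λy (z=hλ):
  k1=λy_n ⇒ h·k1=z·y_n;  k2=λ(1+13/15z)y_n ⇒ h·k2=z(1+13/15z)y_n
  y_{n+1}/y_n = 1 + 2/3z + 1/3z(1+13/15z) = 1 + z + 13/45z²
  Hence R(z) = 1 + z + 13/45z².

Boundary: |R(x)|=1, x<0.
x=-0.92: |R|=0.3245
R=1: x+13/45x²=0 ⇒ x=−45/13=-3.4615; min R=1−1/(4·13/45)=0.1346>−1
Confirm numerically:
  x=-3.434: |R|=0.97268 <1
  x=-2.928: |R|=0.54870 <1
  x=-2.597: |R|=0.35138 <1
  x=-3.892: |R|=1.48399 >1
  x=-3.741: |R|=1.30202 >1
Interval (-3.4615, 0).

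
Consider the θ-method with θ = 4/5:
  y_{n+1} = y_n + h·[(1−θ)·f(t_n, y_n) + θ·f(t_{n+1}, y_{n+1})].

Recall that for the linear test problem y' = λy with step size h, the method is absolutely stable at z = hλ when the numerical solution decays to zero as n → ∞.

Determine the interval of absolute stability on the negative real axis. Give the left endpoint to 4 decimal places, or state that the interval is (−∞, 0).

On y'=λy, z=hλ:
  y_{n+1} = y_n + z·[1/5·y_n + 4/5·y_{n+1}] ⇒ (1 − 4/5z)y_{n+1} = (1 + 1/5z)y_n
  R(z) = (1 + 1/5z)/(1 − 4/5z).

Need |R(x)|<1, x<0.
x=-0.82: |R|=0.5048
x=-2: |R|=0.2308
x=-10: |R|=0.1111
x=-100: |R|=0.2346
θ=4/5≥1/2 ⇒ |1+1/5x|<|1−4/5x| ∀x<0 ⇒ interval (−∞,0).

(−∞, 0) — no finite endpoint.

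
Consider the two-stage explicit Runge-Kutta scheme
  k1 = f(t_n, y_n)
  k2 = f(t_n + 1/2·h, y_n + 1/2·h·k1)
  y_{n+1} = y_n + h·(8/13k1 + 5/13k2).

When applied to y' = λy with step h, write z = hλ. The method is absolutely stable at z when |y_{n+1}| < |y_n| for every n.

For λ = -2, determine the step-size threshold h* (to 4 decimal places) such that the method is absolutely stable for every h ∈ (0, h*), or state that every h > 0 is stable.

On y'=λy, z=hλ:
  k1=λy_n ⇒ h·k1=z·y_n;  k2=λ(1+1/2z)y_n ⇒ h·k2=z(1+1/2z)y_n
  y_{n+1}/y_n = 1 + 8/13z + 5/13z(1+1/2z) = 1 + z + 5/26z²
  so R(z) = 1 + z + 5/26z².

Solve |R(x)|<1 on ℝ⁻.
x=-0.58: |R|=0.4847
R=1: x+5/26x²=0 ⇒ x=−26/5=-5.2000; min R=1−1/(4·5/26)=-0.3000>−1
Confirm numerically:
  x=-4.958: |R|=0.76926 <1
  x=-2.887: |R|=0.28416 <1
  x=-2.741: |R|=0.29618 <1
  x=-2.324: |R|=0.28535 <1
  x=-5.542: |R|=1.36449 >1
  x=-5.286: |R|=1.08742 >1
So |R|<1 on (-5.2000, 0).

(-5.2000,0); λ=-2 ⇒ h* = (26/5)/2 = 2.6000.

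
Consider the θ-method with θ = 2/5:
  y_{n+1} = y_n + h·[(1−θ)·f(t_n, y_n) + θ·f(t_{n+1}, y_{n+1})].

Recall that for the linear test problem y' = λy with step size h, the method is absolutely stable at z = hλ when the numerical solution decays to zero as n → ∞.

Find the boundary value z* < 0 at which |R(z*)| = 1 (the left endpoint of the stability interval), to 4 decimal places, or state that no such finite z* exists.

Set f=λy, z=hλ:
  y_{n+1} = y_n + z·[3/5·y_n + 2/5·y_{n+1}] ⇒ (1 − 2/5z)y_{n+1} = (1 + 3/5z)y_n
  R(z) = (1 + 3/5z)/(1 − 2/5z).

Need |R(x)|<1, x<0.
x=-0.66: |R|=0.4778
R=−1: 1+3/5x = −1+2/5x ⇒ -1/5x=2 ⇒ x=2/(-1/5)=-10.0000
Confirm numerically:
  x=-8.081: |R|=0.90932 <1
  x=-7.382: |R|=0.86754 <1
  x=-6.265: |R|=0.78694 <1
  x=-4.976: |R|=0.66399 <1
  x=-10.545: |R|=1.02089 >1
  x=-10.215: |R|=1.00845 >1
Stable set (-10.0000, 0).

left endpoint -10.0000.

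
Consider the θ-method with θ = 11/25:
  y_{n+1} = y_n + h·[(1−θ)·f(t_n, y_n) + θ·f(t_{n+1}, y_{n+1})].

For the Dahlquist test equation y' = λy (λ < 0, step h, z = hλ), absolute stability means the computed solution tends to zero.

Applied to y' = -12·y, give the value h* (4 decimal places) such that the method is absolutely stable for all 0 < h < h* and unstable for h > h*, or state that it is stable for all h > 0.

(-16.6667,0); λ=-12 ⇒ h* = (50/3)/12 = 1.3889.

With y'=λy (z=hλ):
  y_{n+1} = y_n + z·[14/25·y_n + 11/25·y_{n+1}] ⇒ (1 − 11/25z)y_{n+1} = (1 + 14/25z)y_n
  ⇒ R(z) = (1 + 14/25z)/(1 − 11/25z).

Need |R(x)|<1, x<0.
x=-1.66: |R|=0.0407
R=−1: 1+14/25x = −1+11/25x ⇒ -3/25x=2 ⇒ x=2/(-3/25)=-16.6667
Confirm numerically:
  x=-15.473: |R|=0.98165 <1
  x=-10.686: |R|=0.87413 <1
  x=-8.855: |R|=0.80855 <1
  x=-17.137: |R|=1.00661 >1
  x=-17.066: |R|=1.00563 >1
  x=-16.867: |R|=1.00285 >1
So |R|<1 on (-16.6667, 0).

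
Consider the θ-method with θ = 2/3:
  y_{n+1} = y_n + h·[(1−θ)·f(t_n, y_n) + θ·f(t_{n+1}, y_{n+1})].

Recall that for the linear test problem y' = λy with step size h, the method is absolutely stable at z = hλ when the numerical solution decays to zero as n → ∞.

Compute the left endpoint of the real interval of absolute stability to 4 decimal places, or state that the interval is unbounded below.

With y'=λy (z=hλ):
  y_{n+1} = y_n + z·[1/3·y_n + 2/3·y_{n+1}] ⇒ (1 − 2/3z)y_{n+1} = (1 + 1/3z)y_n
  ⇒ R(z) = (1 + 1/3z)/(1 − 2/3z).

Need |R(x)|<1, x<0.
x=-0.97: |R|=0.4109
x=-2: |R|=0.1429
x=-10: |R|=0.3043
x=-100: |R|=0.4778
θ=2/3≥1/2 ⇒ |1+1/3x|<|1−2/3x| ∀x<0 ⇒ unbounded interval.

interval (−∞, 0).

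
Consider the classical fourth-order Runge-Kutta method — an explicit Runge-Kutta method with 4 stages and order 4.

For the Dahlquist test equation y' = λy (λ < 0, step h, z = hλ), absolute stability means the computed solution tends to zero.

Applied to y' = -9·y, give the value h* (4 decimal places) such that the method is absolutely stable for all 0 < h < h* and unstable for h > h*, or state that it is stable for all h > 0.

(-2.7853,0); λ=-9 ⇒ h* = 0.3095.

With y'=λy (z=hλ):
  order 4, 4-stage ⇒ R(z)=1+z+z^2/2+z^3/6+z^4/24
  (e.g. R(-1.17)=0.32559, |R|=0.32559)

Need |R(x)|<1, x<0.
x=-1.17: |R|=0.3256
|R(-2.94)|=1.2594 |R(-2.59)|=0.7433 |R(-2.55)|=0.6995
Bisect:
  x_lo=-3.4255 |R|=2.4792  x_hi=-0.1068 |R|=0.8987
  mid=-1.76614 |R|=0.28072 →hi
  mid=-2.59580 |R|=0.74992 →hi
  mid=-3.01063 |R|=1.39640 →lo
  mid=-2.80321 |R|=1.02735 →lo
  mid=-2.69951 |R|=0.87818 →hi
  mid=-2.75136 |R|=0.95003 →hi
  mid=-2.77729 |R|=0.98799 →hi
  mid=-2.79025 |R|=1.00750 →lo
  ...
  [-2.78539,-2.78519] ⇒ x*=-2.7853
Stable set (-2.7853, 0).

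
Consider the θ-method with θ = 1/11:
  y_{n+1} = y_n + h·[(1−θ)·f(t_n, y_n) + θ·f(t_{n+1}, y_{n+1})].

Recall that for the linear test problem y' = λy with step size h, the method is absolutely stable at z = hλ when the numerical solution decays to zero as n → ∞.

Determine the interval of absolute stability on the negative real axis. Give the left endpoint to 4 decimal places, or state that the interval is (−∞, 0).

z∈(-2.4444,0).

On y'=λy, z=hλ:
  y_{n+1} = y_n + z·[10/11·y_n + 1/11·y_{n+1}] ⇒ (1 − 1/11z)y_{n+1} = (1 + 10/11z)y_n
  R(z) = (1 + 10/11z)/(1 − 1/11z).

Boundary: |R(x)|=1, x<0.
x=-0.86: |R|=0.2024
R=−1: 1+10/11x = −1+1/11x ⇒ -9/11x=2 ⇒ x=2/(-9/11)=-2.4444
Confirm numerically:
  x=-1.981: |R|=0.67868 <1
  x=-1.872: |R|=0.59975 <1
  x=-1.814: |R|=0.55720 <1
  x=-1.750: |R|=0.50980 <1
  x=-2.581: |R|=1.09049 >1
  x=-2.573: |R|=1.08524 >1
Stable set (-2.4444, 0).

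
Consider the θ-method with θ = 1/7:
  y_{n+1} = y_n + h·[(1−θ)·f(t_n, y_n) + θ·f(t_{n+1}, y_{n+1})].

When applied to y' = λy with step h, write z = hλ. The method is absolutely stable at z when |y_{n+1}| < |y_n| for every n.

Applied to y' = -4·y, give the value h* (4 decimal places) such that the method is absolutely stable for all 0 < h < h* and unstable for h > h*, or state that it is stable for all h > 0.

Test eqn y'=λy, z=hλ:
  y_{n+1} = y_n + z·[6/7·y_n + 1/7·y_{n+1}] ⇒ (1 − 1/7z)y_{n+1} = (1 + 6/7z)y_n
  ⇒ R(z) = (1 + 6/7z)/(1 − 1/7z).

Find x<0 with |R(x)|<1.
x=-0.62: |R|=0.4304
R=−1: 1+6/7x = −1+1/7x ⇒ -5/7x=2 ⇒ x=2/(-5/7)=-2.8000
Confirm numerically:
  x=-2.691: |R|=0.94376 <1
  x=-2.351: |R|=0.75992 <1
  x=-1.533: |R|=0.25759 <1
  x=-1.450: |R|=0.20118 <1
  x=-3.249: |R|=1.21905 >1
  x=-2.856: |R|=1.02841 >1
So |R|<1 on (-2.8000, 0).

(-2.8000,0); λ=-4 ⇒ h* = (14/5)/4 = 0.7000.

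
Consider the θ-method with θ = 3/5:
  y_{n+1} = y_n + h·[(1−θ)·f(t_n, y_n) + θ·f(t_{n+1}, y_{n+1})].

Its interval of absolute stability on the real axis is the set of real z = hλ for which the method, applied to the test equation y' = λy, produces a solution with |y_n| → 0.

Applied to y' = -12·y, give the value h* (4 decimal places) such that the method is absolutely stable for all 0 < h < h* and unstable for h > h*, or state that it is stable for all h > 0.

Test eqn y'=λy, z=hλ:
  y_{n+1} = y_n + z·[2/5·y_n + 3/5·y_{n+1}] ⇒ (1 − 3/5z)y_{n+1} = (1 + 2/5z)y_n
  so R(z) = (1 + 2/5z)/(1 − 3/5z).

Need |R(x)|<1, x<0.
x=-1: |R|=0.3750
x=-2: |R|=0.0909
x=-10: |R|=0.4286
x=-100: |R|=0.6393
θ=3/5≥1/2 ⇒ |1+2/5x|<|1−3/5x| ∀x<0 ⇒ interval (−∞,0).

interval (−∞, 0). Any h>0 works for λ=-12.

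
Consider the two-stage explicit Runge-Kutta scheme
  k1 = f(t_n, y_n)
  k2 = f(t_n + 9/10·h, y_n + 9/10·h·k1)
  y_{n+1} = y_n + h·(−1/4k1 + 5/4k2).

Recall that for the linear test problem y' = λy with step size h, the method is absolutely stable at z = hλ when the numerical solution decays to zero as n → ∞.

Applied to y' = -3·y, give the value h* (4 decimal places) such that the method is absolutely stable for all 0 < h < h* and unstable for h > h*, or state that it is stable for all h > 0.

(-0.8889,0); λ=-3 ⇒ h* = (8/9)/3 = 0.2963.

On y'=λy, z=hλ:
  k1=λy_n ⇒ h·k1=z·y_n;  k2=λ(1+9/10z)y_n ⇒ h·k2=z(1+9/10z)y_n
  y_{n+1}/y_n = 1 − 1/4z + 5/4z(1+9/10z) = 1 + z + 9/8z²
  so R(z) = 1 + z + 9/8z².

Solve |R(x)|<1 on ℝ⁻.
x=-1.36: |R|=1.7208
R=1: x+9/8x²=0 ⇒ x=−8/9=-0.8889; min R=1−1/(4·9/8)=0.7778>−1
Confirm numerically:
  x=-0.704: |R|=0.85357 <1
  x=-0.565: |R|=0.79413 <1
  x=-0.385: |R|=0.78175 <1
  x=-1.444: |R|=1.90178 >1
  x=-0.961: |R|=1.07796 >1
Interval (-0.8889, 0).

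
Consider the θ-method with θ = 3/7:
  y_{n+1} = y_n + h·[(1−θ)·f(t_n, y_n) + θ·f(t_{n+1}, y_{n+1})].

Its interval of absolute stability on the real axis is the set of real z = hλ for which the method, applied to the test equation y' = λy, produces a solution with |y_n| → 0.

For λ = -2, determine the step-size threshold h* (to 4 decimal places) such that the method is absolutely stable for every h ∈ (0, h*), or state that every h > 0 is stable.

Set f=λy, z=hλ:
  y_{n+1} = y_n + z·[4/7·y_n + 3/7·y_{n+1}] ⇒ (1 − 3/7z)y_{n+1} = (1 + 4/7z)y_n
  ⇒ R(z) = (1 + 4/7z)/(1 − 3/7z).

Find x<0 with |R(x)|<1.
x=-0.69: |R|=0.4675
R=−1: 1+4/7x = −1+3/7x ⇒ -1/7x=2 ⇒ x=2/(-1/7)=-14.0000
Confirm numerically:
  x=-13.445: |R|=0.98828 <1
  x=-9.323: |R|=0.86625 <1
  x=-8.632: |R|=0.83682 <1
  x=-8.006: |R|=0.80676 <1
  x=-14.542: |R|=1.01071 >1
  x=-14.240: |R|=1.00483 >1
So |R|<1 on (-14.0000, 0).

(-14.0000,0); λ=-2 ⇒ h* = (14)/2 = 7.0000.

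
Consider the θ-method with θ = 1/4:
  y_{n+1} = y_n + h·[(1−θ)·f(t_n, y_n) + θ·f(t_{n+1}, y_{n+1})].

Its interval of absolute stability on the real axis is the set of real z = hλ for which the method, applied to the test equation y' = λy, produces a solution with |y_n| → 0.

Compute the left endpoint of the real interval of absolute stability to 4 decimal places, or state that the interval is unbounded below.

z* = -4.0000.

With y'=λy (z=hλ):
  y_{n+1} = y_n + z·[3/4·y_n + 1/4·y_{n+1}] ⇒ (1 − 1/4z)y_{n+1} = (1 + 3/4z)y_n
  R(z) = (1 + 3/4z)/(1 − 1/4z).

Boundary: |R(x)|=1, x<0.
x=-1.07: |R|=0.1558
R=−1: 1+3/4x = −1+1/4x ⇒ -1/2x=2 ⇒ x=2/(-1/2)=-4.0000
Confirm numerically:
  x=-3.295: |R|=0.80672 <1
  x=-2.464: |R|=0.52475 <1
  x=-2.284: |R|=0.45385 <1
  x=-4.578: |R|=1.13476 >1
  x=-4.127: |R|=1.03125 >1
Stable set (-4.0000, 0).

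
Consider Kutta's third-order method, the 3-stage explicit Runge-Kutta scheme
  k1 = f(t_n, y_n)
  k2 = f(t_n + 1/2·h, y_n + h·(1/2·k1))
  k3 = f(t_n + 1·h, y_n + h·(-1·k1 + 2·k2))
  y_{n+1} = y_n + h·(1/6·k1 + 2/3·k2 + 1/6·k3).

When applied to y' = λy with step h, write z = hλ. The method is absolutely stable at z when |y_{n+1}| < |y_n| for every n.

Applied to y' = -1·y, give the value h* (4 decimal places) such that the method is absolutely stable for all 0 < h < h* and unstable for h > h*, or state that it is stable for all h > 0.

(-2.5127,0); λ=-1 ⇒ h* = 2.5127.

Set f=λy, z=hλ:
  order 3, 3-stage ⇒ R(z)=1+z+z^2/2+z^3/6
  (e.g. R(-0.57)=0.56158, |R|=0.56158)

Find x<0 with |R(x)|<1.
x=-0.57: |R|=0.5616
|R(-2.75)|=1.4349 |R(-2.01)|=0.3434 |R(-1.5)|=0.0625
Bisect:
  x_lo=-3.2018 |R|=2.5466  x_hi=-0.3310 |R|=0.7177
  mid=-1.76640 |R|=0.12489 →hi
  mid=-2.48411 |R|=0.95353 →hi
  mid=-2.84296 |R|=1.63141 →lo
  mid=-2.66353 |R|=1.26569 →lo
  mid=-2.57382 |R|=1.10328 →lo
  mid=-2.52896 |R|=1.02686 →lo
  mid=-2.50653 |R|=0.98982 →hi
  mid=-2.51775 |R|=1.00824 →lo
  ...
  [-2.51284,-2.51267] ⇒ x*=-2.5127
Interval (-2.5127, 0).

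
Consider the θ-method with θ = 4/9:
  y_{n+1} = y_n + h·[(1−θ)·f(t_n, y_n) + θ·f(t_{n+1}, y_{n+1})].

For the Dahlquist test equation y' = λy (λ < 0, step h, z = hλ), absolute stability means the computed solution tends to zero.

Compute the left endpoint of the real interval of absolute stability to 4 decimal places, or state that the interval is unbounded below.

z* = -18.0000.

With y'=λy (z=hλ):
  y_{n+1} = y_n + z·[5/9·y_n + 4/9·y_{n+1}] ⇒ (1 − 4/9z)y_{n+1} = (1 + 5/9z)y_n
  R(z) = (1 + 5/9z)/(1 − 4/9z).

Need |R(x)|<1, x<0.
x=-1.26: |R|=0.1923
R=−1: 1+5/9x = −1+4/9x ⇒ -1/9x=2 ⇒ x=2/(-1/9)=-18.0000
Confirm numerically:
  x=-17.484: |R|=0.99346 <1
  x=-16.085: |R|=0.97389 <1
  x=-12.138: |R|=0.89814 <1
  x=-18.424: |R|=1.00513 >1
  x=-18.385: |R|=1.00466 >1
Stable set (-18.0000, 0).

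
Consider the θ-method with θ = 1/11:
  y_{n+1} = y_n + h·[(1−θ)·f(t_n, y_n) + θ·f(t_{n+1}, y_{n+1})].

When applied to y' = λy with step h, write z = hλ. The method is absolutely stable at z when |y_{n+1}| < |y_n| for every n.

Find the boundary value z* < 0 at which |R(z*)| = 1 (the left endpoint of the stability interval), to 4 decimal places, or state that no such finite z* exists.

z* = -2.4444.

With y'=λy (z=hλ):
  y_{n+1} = y_n + z·[10/11·y_n + 1/11·y_{n+1}] ⇒ (1 − 1/11z)y_{n+1} = (1 + 10/11z)y_n
  ⇒ R(z) = (1 + 10/11z)/(1 − 1/11z).

Solve |R(x)|<1 on ℝ⁻.
x=-0.72: |R|=0.3242
R=−1: 1+10/11x = −1+1/11x ⇒ -9/11x=2 ⇒ x=2/(-9/11)=-2.4444
Confirm numerically:
  x=-2.419: |R|=0.98293 <1
  x=-2.224: |R|=0.84997 <1
  x=-1.485: |R|=0.30837 <1
  x=-1.125: |R|=0.02062 <1
  x=-2.902: |R|=1.29622 >1
  x=-2.792: |R|=1.22680 >1
  x=-2.563: |R|=1.07867 >1
So |R|<1 on (-2.4444, 0).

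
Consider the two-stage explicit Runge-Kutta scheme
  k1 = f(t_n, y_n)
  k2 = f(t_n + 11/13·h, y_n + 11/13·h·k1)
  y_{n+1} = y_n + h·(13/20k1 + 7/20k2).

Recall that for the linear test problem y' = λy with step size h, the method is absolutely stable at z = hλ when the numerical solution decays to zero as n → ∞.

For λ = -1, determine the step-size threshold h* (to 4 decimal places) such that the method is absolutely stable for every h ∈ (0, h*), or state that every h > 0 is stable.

Set f=λy, z=hλ:
  k1=λy_n ⇒ h·k1=z·y_n;  k2=λ(1+11/13z)y_n ⇒ h·k2=z(1+11/13z)y_n
  y_{n+1}/y_n = 1 + 13/20z + 7/20z(1+11/13z) = 1 + z + 77/260z²
  Hence R(z) = 1 + z + 77/260z².

Find x<0 with |R(x)|<1.
x=-0.36: |R|=0.6784
R=1: x+77/260x²=0 ⇒ x=−260/77=-3.3766; min R=1−1/(4·77/260)=0.1558>−1
Confirm numerically:
  x=-2.527: |R|=0.36416 <1
  x=-1.878: |R|=0.16650 <1
  x=-1.815: |R|=0.16060 <1
  x=-3.905: |R|=1.61106 >1
  x=-3.547: |R|=1.17897 >1
Interval (-3.3766, 0).

(-3.3766,0); λ=-1 ⇒ h* = (260/77)/1 = 3.3766.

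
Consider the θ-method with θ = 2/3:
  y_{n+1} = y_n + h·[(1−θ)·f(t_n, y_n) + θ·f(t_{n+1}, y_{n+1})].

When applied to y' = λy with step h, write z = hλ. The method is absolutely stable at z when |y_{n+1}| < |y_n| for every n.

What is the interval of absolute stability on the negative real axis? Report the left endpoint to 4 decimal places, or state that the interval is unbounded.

(−∞, 0) — no finite endpoint.

Set f=λy, z=hλ:
  y_{n+1} = y_n + z·[1/3·y_n + 2/3·y_{n+1}] ⇒ (1 − 2/3z)y_{n+1} = (1 + 1/3z)y_n
  R(z) = (1 + 1/3z)/(1 − 2/3z).

Need |R(x)|<1, x<0.
x=-0.65: |R|=0.5465
x=-2: |R|=0.1429
x=-10: |R|=0.3043
x=-100: |R|=0.4778
θ=2/3≥1/2 ⇒ |1+1/3x|<|1−2/3x| ∀x<0 ⇒ unbounded interval.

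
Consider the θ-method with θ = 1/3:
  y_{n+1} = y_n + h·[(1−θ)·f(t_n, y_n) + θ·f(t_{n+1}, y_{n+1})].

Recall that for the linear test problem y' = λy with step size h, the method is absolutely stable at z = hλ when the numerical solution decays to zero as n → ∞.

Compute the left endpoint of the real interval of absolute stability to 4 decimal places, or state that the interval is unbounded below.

On y'=λy, z=hλ:
  y_{n+1} = y_n + z·[2/3·y_n + 1/3·y_{n+1}] ⇒ (1 − 1/3z)y_{n+1} = (1 + 2/3z)y_n
  ⇒ R(z) = (1 + 2/3z)/(1 − 1/3z).

Need |R(x)|<1, x<0.
x=-1.45: |R|=0.0225
R=−1: 1+2/3x = −1+1/3x ⇒ -1/3x=2 ⇒ x=2/(-1/3)=-6.0000
Confirm numerically:
  x=-5.049: |R|=0.88185 <1
  x=-3.988: |R|=0.71208 <1
  x=-3.267: |R|=0.56391 <1
  x=-3.183: |R|=0.54440 <1
  x=-6.227: |R|=1.02460 >1
  x=-6.100: |R|=1.01099 >1
Stable set (-6.0000, 0).

z* = -6.0000.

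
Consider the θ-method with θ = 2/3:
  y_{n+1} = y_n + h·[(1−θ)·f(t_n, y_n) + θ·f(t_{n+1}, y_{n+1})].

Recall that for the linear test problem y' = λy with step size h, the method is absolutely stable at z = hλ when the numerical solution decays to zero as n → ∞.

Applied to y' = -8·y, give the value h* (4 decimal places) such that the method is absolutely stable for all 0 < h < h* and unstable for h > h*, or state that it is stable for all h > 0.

(−∞, 0) — no finite endpoint. Any h>0 works for λ=-8.

With y'=λy (z=hλ):
  y_{n+1} = y_n + z·[1/3·y_n + 2/3·y_{n+1}] ⇒ (1 − 2/3z)y_{n+1} = (1 + 1/3z)y_n
  Hence R(z) = (1 + 1/3z)/(1 − 2/3z).

Need |R(x)|<1, x<0.
x=-0.85: |R|=0.4574
x=-2: |R|=0.1429
x=-10: |R|=0.3043
x=-100: |R|=0.4778
θ=2/3≥1/2 ⇒ |1+1/3x|<|1−2/3x| ∀x<0 ⇒ unbounded interval.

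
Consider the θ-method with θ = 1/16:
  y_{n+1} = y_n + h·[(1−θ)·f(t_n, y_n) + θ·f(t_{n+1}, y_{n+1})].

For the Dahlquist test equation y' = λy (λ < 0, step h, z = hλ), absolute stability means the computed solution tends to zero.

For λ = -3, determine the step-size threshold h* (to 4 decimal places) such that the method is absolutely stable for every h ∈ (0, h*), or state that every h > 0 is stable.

Test eqn y'=λy, z=hλ:
  y_{n+1} = y_n + z·[15/16·y_n + 1/16·y_{n+1}] ⇒ (1 − 1/16z)y_{n+1} = (1 + 15/16z)y_n
  Hence R(z) = (1 + 15/16z)/(1 − 1/16z).

Need |R(x)|<1, x<0.
x=-1.32: |R|=0.2194
R=−1: 1+15/16x = −1+1/16x ⇒ -7/8x=2 ⇒ x=2/(-7/8)=-2.2857
Confirm numerically:
  x=-1.998: |R|=0.77620 <1
  x=-1.858: |R|=0.66469 <1
  x=-1.610: |R|=0.46281 <1
  x=-2.823: |R|=1.39962 >1
  x=-2.624: |R|=1.25430 >1
Stable set (-2.2857, 0).

(-2.2857,0); λ=-3 ⇒ h* = (16/7)/3 = 0.7619.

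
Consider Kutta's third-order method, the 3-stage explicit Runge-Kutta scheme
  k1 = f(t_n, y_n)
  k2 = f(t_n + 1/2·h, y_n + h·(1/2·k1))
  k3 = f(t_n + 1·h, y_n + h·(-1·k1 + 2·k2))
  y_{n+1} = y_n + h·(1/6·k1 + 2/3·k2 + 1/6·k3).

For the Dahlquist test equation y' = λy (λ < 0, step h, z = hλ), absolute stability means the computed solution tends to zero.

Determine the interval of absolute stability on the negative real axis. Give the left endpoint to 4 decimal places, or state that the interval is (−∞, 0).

(-2.5127, 0).

Set f=λy, z=hλ:
  order 3, 3-stage ⇒ R(z)=1+z+z^2/2+z^3/6
  (e.g. R(-1.52)=0.04990, |R|=0.04990)

Boundary: |R(x)|=1, x<0.
x=-1.52: |R|=0.0499
|R(-2.62)|=1.1853 |R(-2.58)|=1.1141 |R(-2.48)|=0.9470
Bisect:
  x_lo=-2.8985 |R|=1.7563  x_hi=-0.1012 |R|=0.9038
  mid=-1.49982 |R|=0.06261 →hi
  mid=-2.19915 |R|=0.55363 →hi
  mid=-2.54881 |R|=1.06029 →lo
  mid=-2.37398 |R|=0.78596 →hi
  mid=-2.46140 |R|=0.91754 →hi
  mid=-2.50510 |R|=0.98748 →hi
  mid=-2.52696 |R|=1.02352 →lo
  mid=-2.51603 |R|=1.00541 →lo
  ...
  [-2.51279,-2.51262] ⇒ x*=-2.5127
Interval (-2.5127, 0).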